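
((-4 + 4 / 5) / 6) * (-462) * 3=739.20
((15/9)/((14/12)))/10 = 1/7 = 0.14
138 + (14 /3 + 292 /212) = 22903 /159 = 144.04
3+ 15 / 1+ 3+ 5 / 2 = 47 / 2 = 23.50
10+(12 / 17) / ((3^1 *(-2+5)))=514 / 51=10.08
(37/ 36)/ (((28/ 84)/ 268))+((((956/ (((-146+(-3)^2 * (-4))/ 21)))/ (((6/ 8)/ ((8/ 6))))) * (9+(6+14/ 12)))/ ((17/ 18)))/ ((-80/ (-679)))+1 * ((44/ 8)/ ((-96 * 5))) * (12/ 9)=-4401998287/ 159120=-27664.64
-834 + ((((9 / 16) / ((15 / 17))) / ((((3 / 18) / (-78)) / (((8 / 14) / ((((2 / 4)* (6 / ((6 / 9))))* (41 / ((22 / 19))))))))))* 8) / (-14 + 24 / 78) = -2022254946 / 2426585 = -833.37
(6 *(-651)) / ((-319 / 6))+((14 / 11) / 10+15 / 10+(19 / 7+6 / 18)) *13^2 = 863.52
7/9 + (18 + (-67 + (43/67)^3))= -129815579/2706867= -47.96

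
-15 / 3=-5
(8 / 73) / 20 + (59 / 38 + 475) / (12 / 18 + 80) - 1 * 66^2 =-14601240493 / 3356540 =-4350.09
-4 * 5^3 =-500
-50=-50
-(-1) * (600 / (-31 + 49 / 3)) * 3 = -1350 / 11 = -122.73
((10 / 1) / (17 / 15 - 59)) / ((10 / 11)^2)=-363 / 1736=-0.21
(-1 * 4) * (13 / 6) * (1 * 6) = -52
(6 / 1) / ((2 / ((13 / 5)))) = 39 / 5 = 7.80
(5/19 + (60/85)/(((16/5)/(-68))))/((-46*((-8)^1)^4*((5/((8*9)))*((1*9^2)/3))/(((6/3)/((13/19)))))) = 7/57408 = 0.00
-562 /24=-281 /12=-23.42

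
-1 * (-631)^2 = -398161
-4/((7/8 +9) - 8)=-32/15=-2.13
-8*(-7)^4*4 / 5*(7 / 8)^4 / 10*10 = -5764801 / 640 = -9007.50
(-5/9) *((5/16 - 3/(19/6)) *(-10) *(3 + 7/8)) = -149575/10944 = -13.67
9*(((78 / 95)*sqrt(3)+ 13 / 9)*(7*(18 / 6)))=14742*sqrt(3) / 95+ 273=541.78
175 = 175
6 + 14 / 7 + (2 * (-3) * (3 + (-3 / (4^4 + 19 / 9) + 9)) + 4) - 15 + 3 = -167094 / 2323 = -71.93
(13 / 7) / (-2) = -13 / 14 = -0.93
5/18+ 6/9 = 17/18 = 0.94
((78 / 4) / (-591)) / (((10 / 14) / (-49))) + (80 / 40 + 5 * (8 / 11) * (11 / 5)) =24159 / 1970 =12.26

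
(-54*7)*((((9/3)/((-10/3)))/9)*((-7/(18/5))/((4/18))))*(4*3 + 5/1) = -22491/4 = -5622.75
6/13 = 0.46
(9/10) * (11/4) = 99/40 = 2.48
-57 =-57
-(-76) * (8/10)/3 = 304/15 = 20.27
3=3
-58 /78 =-29 /39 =-0.74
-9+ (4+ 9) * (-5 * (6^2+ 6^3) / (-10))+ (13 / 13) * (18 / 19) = 30969 / 19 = 1629.95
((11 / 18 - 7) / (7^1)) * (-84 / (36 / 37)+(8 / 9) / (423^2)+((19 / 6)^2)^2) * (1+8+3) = -42143659115 / 270540648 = -155.78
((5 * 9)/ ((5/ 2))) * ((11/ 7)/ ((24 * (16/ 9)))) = 297/ 448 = 0.66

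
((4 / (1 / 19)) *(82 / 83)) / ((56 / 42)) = 4674 / 83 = 56.31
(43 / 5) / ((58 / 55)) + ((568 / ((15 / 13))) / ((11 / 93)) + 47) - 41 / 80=107605937 / 25520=4216.53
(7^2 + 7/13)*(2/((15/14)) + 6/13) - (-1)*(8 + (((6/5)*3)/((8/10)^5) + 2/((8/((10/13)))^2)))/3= 157918757/1297920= 121.67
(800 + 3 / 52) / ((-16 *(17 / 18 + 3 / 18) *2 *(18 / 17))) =-707251 / 33280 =-21.25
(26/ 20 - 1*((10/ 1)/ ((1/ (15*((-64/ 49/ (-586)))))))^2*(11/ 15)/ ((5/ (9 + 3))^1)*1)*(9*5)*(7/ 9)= 2274100837/ 58892414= 38.61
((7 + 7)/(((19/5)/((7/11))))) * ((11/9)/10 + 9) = 40229/1881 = 21.39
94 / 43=2.19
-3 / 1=-3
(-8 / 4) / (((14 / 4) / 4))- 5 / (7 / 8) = -8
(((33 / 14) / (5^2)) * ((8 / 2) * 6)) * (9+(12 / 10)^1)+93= 101571 / 875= 116.08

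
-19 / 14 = -1.36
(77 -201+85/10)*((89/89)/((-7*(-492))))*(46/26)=-253/4264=-0.06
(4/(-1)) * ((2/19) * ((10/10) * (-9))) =72/19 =3.79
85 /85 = 1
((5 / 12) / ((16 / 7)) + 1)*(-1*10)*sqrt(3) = -20.48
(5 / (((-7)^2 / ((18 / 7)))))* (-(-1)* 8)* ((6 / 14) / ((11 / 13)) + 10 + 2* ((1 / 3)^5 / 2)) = 15733120 / 713097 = 22.06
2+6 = 8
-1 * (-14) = 14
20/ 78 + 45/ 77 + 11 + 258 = 810332/ 3003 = 269.84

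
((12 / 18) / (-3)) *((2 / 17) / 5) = -4 / 765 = -0.01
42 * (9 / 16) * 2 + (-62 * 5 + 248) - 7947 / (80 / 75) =-119441 / 16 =-7465.06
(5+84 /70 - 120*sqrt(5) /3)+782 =3941 /5 - 40*sqrt(5) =698.76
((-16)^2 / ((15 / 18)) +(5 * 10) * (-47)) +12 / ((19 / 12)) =-193346 / 95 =-2035.22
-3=-3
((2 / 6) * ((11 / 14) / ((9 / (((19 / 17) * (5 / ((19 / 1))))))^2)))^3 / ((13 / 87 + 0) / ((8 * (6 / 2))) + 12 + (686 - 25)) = 603109375 / 18548702511070344301017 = 0.00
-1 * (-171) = 171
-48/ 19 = -2.53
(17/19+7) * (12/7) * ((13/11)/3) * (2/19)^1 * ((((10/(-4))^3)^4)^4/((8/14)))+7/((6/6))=3463895836830488408077770786349885583/279434283129503744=12396101859932293297.78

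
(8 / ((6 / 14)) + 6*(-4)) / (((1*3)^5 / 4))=-64 / 729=-0.09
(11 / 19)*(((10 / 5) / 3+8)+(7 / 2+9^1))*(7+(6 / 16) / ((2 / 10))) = 99187 / 912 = 108.76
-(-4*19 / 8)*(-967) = -18373 / 2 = -9186.50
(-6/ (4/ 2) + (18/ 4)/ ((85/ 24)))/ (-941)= 147/ 79985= 0.00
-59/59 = -1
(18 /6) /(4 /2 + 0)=3 /2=1.50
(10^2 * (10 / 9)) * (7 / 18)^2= 12250 / 729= 16.80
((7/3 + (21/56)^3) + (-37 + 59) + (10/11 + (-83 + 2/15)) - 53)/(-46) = 9341081/3886080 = 2.40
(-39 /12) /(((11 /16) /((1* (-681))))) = 35412 /11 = 3219.27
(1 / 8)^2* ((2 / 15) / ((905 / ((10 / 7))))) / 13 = 0.00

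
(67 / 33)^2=4.12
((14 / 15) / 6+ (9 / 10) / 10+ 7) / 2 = 6521 / 1800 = 3.62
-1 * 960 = -960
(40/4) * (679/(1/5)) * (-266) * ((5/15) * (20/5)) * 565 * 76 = -1551113032000/3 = -517037677333.33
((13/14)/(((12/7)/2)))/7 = 13/84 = 0.15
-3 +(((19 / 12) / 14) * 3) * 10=0.39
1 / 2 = 0.50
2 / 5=0.40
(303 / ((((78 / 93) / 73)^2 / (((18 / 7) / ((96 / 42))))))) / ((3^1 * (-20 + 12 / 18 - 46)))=-13965427863 / 1059968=-13175.33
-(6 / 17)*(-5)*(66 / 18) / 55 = 2 / 17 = 0.12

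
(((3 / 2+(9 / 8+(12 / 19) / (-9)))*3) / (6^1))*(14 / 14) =1165 / 912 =1.28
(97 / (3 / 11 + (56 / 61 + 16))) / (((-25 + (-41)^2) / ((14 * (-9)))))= -0.43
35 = 35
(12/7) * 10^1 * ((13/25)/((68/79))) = 6162/595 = 10.36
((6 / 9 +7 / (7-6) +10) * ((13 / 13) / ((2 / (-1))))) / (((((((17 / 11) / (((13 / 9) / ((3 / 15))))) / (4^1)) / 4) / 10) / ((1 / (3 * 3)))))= -3031600 / 4131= -733.87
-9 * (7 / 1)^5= -151263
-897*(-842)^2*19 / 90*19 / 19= -2013812242 / 15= -134254149.47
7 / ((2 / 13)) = 91 / 2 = 45.50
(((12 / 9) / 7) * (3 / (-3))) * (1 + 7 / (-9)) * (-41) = 1.74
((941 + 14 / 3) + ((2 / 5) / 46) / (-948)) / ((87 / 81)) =927869211 / 1053860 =880.45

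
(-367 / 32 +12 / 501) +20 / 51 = -3012331 / 272544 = -11.05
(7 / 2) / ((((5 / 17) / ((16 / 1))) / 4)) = 3808 / 5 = 761.60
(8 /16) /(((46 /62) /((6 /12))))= 31 /92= 0.34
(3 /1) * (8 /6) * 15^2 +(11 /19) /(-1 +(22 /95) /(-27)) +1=2329402 /2587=900.43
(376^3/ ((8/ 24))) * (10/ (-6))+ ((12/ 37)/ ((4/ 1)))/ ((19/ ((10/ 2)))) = -186848176625/ 703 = -265786879.98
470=470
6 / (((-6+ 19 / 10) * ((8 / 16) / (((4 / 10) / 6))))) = -8 / 41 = -0.20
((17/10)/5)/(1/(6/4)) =51/100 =0.51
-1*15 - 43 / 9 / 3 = -448 / 27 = -16.59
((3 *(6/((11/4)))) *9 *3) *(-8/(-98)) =7776/539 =14.43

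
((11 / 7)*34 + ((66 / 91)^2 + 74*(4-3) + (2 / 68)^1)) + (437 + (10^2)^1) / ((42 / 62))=259226287 / 281554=920.70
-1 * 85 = -85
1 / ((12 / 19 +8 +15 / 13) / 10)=2470 / 2417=1.02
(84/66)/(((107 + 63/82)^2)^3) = 4256093399936/5238679328650346306816099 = 0.00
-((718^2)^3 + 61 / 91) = -12467749208805602045 / 91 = -137008233063797824.67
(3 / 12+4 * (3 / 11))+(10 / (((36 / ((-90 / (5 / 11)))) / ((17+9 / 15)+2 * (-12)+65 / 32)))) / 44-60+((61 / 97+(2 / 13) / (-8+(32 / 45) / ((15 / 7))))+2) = -58114047661 / 1148740736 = -50.59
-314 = -314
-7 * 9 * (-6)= 378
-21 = -21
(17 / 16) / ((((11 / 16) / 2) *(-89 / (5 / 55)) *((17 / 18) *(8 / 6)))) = -27 / 10769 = -0.00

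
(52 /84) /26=1 /42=0.02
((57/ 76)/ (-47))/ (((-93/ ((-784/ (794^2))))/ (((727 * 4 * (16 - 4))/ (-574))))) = 122136/ 9415088833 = 0.00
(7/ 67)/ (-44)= -0.00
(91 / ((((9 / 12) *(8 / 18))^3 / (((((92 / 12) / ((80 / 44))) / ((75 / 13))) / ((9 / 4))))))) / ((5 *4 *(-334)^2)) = 299299 / 836670000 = 0.00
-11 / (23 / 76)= -836 / 23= -36.35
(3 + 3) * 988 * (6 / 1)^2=213408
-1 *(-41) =41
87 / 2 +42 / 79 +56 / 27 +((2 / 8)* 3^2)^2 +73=4237613 / 34128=124.17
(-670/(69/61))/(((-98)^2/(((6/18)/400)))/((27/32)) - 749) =-122610/2827262557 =-0.00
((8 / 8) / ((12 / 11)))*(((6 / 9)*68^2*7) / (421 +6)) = 25432 / 549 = 46.32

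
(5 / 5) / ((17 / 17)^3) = 1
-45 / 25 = -9 / 5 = -1.80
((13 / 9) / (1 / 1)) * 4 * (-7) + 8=-292 / 9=-32.44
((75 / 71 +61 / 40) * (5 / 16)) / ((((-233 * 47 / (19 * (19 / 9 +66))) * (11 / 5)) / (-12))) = 426920785 / 821062176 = 0.52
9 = 9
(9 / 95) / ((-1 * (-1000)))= 9 / 95000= 0.00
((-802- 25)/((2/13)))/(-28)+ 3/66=118289/616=192.03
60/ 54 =1.11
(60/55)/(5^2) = 12/275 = 0.04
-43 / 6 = -7.17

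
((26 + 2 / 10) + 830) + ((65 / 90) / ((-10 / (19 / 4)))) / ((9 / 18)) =61597 / 72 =855.51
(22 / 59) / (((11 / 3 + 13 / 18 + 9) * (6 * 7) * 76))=33 / 3782254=0.00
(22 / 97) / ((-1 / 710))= -15620 / 97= -161.03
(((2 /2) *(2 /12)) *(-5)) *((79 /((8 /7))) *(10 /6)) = -13825 /144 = -96.01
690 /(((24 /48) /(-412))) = -568560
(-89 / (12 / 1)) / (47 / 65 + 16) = -5785 / 13044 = -0.44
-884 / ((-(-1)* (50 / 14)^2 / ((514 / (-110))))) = 11132212 / 34375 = 323.85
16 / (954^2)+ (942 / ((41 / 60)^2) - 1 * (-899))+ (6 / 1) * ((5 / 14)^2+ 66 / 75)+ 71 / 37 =101390993973643043 / 34671471971850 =2924.33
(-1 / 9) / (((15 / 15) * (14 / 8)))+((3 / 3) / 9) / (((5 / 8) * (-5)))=-52 / 525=-0.10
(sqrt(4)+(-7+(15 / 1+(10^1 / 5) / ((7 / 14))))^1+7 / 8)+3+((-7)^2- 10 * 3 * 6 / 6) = 36.88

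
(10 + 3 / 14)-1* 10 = 3 / 14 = 0.21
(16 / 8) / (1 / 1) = 2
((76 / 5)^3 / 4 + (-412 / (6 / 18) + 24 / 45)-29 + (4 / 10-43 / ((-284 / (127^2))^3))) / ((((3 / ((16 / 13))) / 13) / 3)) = 67655134076885053 / 536866500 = 126018542.93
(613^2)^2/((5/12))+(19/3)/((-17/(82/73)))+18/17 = 6308355802655956/18615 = 338885619267.04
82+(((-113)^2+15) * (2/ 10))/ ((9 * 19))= 82894/ 855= 96.95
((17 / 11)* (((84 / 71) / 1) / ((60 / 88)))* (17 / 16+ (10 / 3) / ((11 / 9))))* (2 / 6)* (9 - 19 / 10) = 79373 / 3300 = 24.05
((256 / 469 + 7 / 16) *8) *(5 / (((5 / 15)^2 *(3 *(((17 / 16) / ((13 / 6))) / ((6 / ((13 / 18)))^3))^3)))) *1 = 188624911598.13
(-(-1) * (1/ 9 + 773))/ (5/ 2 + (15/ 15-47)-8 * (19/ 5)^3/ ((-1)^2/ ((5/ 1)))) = -347900/ 1007271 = -0.35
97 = 97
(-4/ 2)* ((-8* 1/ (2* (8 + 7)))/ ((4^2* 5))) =1/ 150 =0.01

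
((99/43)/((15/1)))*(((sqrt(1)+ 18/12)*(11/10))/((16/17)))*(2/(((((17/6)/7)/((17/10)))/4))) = 129591/8600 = 15.07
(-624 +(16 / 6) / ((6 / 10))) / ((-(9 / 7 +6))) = 85.04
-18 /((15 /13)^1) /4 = -39 /10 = -3.90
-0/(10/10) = 0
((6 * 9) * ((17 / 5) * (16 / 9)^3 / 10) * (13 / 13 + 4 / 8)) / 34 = 1024 / 225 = 4.55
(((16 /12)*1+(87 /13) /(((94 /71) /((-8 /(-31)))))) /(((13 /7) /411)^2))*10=4135474371840 /3201029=1291920.31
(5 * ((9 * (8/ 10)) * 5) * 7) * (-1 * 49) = -61740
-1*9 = -9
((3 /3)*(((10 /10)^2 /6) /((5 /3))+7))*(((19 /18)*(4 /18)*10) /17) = 1349 /1377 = 0.98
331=331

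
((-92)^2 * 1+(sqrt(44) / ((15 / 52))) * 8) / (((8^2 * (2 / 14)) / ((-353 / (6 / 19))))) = -24836021 / 24 - 610337 * sqrt(11) / 90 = -1057325.97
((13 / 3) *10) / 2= 65 / 3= 21.67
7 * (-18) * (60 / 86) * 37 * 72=-10069920 / 43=-234184.19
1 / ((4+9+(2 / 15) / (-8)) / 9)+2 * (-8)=-11924 / 779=-15.31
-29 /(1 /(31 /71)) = -899 /71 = -12.66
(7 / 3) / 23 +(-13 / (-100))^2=81661 / 690000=0.12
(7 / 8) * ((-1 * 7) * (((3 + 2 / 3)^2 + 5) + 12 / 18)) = -117.06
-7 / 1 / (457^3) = -0.00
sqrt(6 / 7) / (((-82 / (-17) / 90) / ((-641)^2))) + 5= 5 + 314323965 * sqrt(42) / 287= 7097747.55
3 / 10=0.30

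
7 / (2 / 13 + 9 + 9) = 91 / 236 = 0.39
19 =19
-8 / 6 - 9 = -31 / 3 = -10.33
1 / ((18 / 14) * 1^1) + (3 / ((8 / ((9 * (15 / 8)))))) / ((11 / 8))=4261 / 792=5.38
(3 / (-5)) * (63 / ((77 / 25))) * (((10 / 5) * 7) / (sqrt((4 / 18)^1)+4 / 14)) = 119070 / 341 -138915 * sqrt(2) / 341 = -226.94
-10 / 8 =-5 / 4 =-1.25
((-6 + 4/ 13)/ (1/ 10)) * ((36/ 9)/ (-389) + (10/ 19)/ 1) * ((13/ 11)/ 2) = -1411180/ 81301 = -17.36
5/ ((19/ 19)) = 5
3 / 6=1 / 2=0.50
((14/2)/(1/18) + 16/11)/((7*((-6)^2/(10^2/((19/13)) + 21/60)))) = 6106411/175560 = 34.78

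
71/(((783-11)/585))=41535/772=53.80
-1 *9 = -9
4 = 4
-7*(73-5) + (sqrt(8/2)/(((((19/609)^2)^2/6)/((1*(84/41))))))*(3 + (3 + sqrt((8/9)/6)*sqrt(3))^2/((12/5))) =1192671207582008/5343161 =223214536.78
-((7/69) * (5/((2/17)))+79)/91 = -11497/12558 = -0.92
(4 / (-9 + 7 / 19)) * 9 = -171 / 41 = -4.17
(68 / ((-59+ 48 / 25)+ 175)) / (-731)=-25 / 31691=-0.00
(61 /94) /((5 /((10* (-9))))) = -549 /47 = -11.68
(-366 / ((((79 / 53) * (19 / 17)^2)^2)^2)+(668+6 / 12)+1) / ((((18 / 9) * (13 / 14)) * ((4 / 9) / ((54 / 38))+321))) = 1438148951020835333637147 / 1342903368517009571671334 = 1.07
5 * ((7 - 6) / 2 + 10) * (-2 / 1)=-105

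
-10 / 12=-5 / 6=-0.83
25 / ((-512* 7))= -25 / 3584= -0.01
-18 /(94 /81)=-729 /47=-15.51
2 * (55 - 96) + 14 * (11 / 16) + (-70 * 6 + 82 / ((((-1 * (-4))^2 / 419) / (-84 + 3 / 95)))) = -180804.06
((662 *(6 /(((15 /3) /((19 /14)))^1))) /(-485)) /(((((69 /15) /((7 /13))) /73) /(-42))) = 797.80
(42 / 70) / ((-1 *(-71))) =3 / 355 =0.01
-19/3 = -6.33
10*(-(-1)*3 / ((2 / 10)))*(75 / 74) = 152.03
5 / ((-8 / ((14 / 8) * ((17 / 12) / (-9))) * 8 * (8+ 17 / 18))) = 85 / 35328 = 0.00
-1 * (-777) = 777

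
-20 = -20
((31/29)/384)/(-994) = -31/11069184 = -0.00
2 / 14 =1 / 7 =0.14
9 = 9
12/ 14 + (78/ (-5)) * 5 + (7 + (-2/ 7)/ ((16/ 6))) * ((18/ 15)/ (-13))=-70779/ 910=-77.78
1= 1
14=14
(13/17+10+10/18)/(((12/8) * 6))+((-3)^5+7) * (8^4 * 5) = -6655424828/1377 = -4833278.74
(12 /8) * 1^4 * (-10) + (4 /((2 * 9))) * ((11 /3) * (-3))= -157 /9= -17.44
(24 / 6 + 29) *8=264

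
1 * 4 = 4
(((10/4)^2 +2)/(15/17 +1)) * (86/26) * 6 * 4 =72369/208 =347.93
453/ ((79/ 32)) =14496/ 79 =183.49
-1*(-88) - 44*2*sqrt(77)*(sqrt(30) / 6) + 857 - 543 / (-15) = 4906 / 5 - 44*sqrt(2310) / 3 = 276.28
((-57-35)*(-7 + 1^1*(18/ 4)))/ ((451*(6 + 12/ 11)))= 115/ 1599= 0.07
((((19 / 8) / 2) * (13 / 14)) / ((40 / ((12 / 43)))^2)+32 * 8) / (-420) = -10602907823 / 17395392000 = -0.61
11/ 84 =0.13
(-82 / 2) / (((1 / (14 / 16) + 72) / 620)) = -347.54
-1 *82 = -82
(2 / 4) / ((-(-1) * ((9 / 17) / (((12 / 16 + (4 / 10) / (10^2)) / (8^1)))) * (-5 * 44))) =-6409 / 15840000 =-0.00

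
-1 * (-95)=95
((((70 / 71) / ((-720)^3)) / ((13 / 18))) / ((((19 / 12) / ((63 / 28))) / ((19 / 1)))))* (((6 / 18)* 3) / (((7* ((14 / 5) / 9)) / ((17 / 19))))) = -0.00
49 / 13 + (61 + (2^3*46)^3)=647869258 / 13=49836096.77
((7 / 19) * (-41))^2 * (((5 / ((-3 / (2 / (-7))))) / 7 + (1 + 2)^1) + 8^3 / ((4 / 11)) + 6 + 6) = 351650071 / 1083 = 324699.97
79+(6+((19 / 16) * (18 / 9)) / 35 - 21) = 17939 / 280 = 64.07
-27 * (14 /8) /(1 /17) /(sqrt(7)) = -459 * sqrt(7) /4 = -303.60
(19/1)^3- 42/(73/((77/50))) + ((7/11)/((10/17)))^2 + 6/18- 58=720944263/105996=6801.62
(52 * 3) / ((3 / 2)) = 104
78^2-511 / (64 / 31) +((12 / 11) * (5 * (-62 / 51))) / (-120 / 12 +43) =2305005125 / 394944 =5836.28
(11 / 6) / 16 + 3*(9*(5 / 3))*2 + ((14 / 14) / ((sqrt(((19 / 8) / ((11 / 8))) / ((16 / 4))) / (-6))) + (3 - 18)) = 7211 / 96 - 12*sqrt(209) / 19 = 65.98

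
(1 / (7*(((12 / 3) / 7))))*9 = 9 / 4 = 2.25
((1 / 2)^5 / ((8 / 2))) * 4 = 1 / 32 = 0.03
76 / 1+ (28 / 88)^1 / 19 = 31775 / 418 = 76.02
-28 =-28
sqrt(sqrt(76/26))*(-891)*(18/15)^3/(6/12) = -384912*13^(3/4)*38^(1/4)/1625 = -4026.35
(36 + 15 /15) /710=0.05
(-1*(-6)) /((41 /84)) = 504 /41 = 12.29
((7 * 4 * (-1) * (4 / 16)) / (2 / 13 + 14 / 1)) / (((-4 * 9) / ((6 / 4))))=91 / 4416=0.02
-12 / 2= -6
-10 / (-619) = 10 / 619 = 0.02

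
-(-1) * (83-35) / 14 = 24 / 7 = 3.43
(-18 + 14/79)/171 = -0.10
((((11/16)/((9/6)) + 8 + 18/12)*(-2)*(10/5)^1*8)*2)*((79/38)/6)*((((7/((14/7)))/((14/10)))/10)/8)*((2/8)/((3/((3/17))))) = -18881/186048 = -0.10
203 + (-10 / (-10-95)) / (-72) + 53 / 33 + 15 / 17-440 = -33153559 / 141372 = -234.51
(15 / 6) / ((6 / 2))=5 / 6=0.83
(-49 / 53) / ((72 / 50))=-1225 / 1908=-0.64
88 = 88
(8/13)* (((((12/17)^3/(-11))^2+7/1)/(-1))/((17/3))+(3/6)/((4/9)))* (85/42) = -73135585585/531557544518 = -0.14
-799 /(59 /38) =-30362 /59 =-514.61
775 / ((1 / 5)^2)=19375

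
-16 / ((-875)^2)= -16 / 765625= -0.00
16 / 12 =4 / 3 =1.33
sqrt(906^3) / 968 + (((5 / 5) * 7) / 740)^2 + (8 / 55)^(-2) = 75.44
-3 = -3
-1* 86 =-86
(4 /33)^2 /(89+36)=16 /136125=0.00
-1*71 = -71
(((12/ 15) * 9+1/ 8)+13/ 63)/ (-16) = -18979/ 40320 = -0.47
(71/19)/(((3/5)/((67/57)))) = 23785/3249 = 7.32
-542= -542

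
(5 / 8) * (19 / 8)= 95 / 64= 1.48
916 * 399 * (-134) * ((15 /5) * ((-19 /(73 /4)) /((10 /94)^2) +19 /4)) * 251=5871550588140762 /1825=3217287993501.79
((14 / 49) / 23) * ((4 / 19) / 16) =1 / 6118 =0.00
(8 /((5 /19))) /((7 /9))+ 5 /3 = 4279 /105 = 40.75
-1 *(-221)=221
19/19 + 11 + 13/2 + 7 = 51/2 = 25.50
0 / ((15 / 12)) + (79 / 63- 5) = -236 / 63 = -3.75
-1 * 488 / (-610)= 0.80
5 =5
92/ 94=46/ 47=0.98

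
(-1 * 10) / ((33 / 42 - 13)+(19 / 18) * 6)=420 / 247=1.70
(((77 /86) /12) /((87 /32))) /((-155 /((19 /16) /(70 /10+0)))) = -209 /6958260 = -0.00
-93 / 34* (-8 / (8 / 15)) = 1395 / 34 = 41.03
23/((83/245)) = 5635/83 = 67.89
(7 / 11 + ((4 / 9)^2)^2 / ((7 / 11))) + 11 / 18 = 1322393 / 1010394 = 1.31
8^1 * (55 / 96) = 55 / 12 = 4.58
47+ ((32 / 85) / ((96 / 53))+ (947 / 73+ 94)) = 154.18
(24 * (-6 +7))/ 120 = 1/ 5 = 0.20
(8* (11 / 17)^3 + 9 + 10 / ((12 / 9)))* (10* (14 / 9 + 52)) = 442054250 / 44217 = 9997.38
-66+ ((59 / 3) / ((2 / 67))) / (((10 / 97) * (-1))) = -387401 / 60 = -6456.68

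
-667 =-667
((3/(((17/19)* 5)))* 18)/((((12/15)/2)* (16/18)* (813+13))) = 4617/112336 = 0.04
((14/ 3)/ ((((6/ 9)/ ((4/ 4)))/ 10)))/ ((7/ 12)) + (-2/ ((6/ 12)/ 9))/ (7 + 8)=588/ 5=117.60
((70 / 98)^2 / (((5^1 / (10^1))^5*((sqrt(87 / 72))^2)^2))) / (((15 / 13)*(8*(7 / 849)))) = 42382080 / 288463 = 146.92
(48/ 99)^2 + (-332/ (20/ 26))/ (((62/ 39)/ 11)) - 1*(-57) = -494427304/ 168795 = -2929.16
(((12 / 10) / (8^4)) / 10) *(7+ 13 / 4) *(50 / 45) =41 / 122880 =0.00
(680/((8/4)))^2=115600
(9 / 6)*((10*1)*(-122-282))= -6060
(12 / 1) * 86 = 1032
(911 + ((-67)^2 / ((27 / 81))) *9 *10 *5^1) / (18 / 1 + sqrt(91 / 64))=6982342272 / 20645 - 48488488 *sqrt(91) / 20645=315804.87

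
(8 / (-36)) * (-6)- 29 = -83 / 3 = -27.67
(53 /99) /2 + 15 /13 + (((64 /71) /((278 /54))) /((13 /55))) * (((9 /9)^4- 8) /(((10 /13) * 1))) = -135132401 /25402806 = -5.32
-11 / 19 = -0.58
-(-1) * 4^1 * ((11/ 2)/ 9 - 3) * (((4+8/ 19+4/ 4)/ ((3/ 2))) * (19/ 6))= -8858/ 81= -109.36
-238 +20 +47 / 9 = -1915 / 9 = -212.78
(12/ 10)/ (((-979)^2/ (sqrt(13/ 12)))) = 0.00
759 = 759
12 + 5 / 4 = 13.25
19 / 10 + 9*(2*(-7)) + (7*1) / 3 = -3653 / 30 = -121.77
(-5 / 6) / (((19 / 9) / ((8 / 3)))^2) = -480 / 361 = -1.33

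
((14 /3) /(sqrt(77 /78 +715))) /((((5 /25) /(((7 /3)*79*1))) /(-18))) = -77420*sqrt(4356066) /55847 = -2893.35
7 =7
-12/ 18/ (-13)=2/ 39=0.05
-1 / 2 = -0.50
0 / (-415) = 0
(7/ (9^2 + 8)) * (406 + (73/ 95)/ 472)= 127435791/ 3990760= 31.93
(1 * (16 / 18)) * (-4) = -32 / 9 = -3.56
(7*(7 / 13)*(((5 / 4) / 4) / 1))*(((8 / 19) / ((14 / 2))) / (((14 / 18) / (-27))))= -1215 / 494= -2.46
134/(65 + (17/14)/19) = 35644/17307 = 2.06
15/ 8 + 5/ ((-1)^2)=55/ 8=6.88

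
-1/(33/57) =-19/11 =-1.73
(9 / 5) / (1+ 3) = 9 / 20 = 0.45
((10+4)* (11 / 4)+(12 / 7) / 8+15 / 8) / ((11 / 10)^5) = 28412500 / 1127357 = 25.20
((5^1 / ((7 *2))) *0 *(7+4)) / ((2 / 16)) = 0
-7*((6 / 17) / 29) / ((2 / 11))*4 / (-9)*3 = 308 / 493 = 0.62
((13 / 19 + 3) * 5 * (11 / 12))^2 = 3705625 / 12996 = 285.14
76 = 76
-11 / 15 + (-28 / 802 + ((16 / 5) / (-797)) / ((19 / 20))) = -70360763 / 91085145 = -0.77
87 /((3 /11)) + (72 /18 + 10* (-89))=-567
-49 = -49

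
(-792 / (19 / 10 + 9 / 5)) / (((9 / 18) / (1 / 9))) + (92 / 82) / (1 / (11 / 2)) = -62799 / 1517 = -41.40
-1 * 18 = -18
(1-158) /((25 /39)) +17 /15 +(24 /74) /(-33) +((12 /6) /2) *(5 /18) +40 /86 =-1914156479 /7875450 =-243.05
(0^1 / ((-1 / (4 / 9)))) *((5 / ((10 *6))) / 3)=0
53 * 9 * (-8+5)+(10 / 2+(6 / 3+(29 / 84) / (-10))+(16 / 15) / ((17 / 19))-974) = -34226909 / 14280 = -2396.84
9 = 9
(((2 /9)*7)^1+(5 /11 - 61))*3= -176.97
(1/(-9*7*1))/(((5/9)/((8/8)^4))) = -1/35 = -0.03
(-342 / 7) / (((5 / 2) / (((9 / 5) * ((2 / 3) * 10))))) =-8208 / 35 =-234.51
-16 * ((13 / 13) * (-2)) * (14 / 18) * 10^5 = 2488888.89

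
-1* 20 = -20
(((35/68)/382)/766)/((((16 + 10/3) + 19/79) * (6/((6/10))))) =1659/184610081248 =0.00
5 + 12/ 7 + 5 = 82/ 7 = 11.71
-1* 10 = -10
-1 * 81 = -81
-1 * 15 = -15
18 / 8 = 9 / 4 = 2.25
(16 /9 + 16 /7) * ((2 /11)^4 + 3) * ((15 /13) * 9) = 24103680 /190333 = 126.64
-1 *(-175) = 175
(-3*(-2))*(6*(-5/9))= -20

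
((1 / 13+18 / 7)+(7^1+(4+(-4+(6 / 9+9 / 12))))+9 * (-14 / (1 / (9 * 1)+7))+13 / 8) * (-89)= 3909859 / 8736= 447.56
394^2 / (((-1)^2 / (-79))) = -12263644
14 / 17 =0.82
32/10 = 16/5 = 3.20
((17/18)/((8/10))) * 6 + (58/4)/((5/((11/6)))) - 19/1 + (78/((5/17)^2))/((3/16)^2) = 1923089/75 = 25641.19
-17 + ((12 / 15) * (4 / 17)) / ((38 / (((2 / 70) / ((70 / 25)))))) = -1345291 / 79135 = -17.00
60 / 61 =0.98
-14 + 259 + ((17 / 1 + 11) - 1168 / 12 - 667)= -1474 / 3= -491.33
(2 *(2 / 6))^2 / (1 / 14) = 56 / 9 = 6.22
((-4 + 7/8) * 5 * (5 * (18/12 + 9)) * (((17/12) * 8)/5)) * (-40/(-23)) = -74375/23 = -3233.70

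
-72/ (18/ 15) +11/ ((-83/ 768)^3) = -5017140372/ 571787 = -8774.49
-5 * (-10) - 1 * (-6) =56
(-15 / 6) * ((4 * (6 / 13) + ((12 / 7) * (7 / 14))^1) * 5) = -3075 / 91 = -33.79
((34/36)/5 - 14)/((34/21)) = -8701/1020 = -8.53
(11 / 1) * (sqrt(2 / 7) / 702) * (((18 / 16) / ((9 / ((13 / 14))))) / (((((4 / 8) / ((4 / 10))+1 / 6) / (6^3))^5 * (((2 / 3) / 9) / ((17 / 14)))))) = 10054435710173184 * sqrt(14) / 28647703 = 1313203143.89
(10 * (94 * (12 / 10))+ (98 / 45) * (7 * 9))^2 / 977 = 40018276 / 24425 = 1638.41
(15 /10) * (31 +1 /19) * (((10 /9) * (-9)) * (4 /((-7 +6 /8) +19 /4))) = 23600 /19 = 1242.11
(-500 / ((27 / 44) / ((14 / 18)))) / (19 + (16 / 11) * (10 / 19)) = -32186000 / 1003833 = -32.06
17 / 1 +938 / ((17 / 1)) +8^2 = 2315 / 17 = 136.18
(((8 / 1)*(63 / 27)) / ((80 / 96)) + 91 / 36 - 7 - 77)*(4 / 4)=-10633 / 180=-59.07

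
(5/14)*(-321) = -1605/14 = -114.64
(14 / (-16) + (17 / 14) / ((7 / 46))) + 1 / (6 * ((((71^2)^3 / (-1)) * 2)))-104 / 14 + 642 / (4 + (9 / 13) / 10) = 12547091158426826689 / 79691699028389784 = 157.45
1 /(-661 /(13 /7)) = -13 /4627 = -0.00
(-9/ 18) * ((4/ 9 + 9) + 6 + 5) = -92/ 9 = -10.22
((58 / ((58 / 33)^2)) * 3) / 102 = 1089 / 1972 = 0.55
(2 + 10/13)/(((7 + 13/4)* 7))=144/3731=0.04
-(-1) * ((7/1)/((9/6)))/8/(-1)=-7/12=-0.58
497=497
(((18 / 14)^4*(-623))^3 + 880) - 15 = -199104032997604034 / 40353607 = -4933983546.94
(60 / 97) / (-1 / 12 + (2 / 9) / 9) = -19440 / 1843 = -10.55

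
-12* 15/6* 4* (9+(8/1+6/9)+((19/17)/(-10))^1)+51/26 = -930245/442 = -2104.63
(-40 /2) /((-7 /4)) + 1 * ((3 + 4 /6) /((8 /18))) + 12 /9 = 1765 /84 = 21.01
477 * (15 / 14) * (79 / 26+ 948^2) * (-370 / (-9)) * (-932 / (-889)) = 1601460623351850 / 80899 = 19795802461.73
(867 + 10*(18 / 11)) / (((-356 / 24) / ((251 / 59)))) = -14633802 / 57761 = -253.35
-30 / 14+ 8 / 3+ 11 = 242 / 21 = 11.52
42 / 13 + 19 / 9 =625 / 117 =5.34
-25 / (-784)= 25 / 784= 0.03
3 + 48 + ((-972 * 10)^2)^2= 8926168066560051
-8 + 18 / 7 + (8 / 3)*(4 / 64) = -221 / 42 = -5.26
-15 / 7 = -2.14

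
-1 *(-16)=16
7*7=49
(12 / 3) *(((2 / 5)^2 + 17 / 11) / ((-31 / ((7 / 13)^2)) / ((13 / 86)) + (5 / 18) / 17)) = -28128744 / 2916403325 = -0.01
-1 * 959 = -959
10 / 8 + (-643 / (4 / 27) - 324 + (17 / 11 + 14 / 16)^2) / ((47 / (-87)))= 3138943681 / 363968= 8624.23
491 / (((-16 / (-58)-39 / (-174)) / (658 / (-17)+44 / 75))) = -47727164 / 1275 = -37433.07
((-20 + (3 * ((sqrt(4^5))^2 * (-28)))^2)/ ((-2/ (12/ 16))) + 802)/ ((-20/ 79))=438375943267/ 40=10959398581.68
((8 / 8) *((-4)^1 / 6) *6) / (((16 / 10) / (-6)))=15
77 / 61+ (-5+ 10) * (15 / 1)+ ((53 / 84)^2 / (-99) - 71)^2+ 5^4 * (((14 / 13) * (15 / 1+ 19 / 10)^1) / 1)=16492.83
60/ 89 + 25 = 2285/ 89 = 25.67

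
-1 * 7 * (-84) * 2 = 1176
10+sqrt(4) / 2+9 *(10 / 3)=41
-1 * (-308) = 308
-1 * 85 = -85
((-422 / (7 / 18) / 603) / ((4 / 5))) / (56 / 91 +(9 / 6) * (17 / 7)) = -0.53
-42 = -42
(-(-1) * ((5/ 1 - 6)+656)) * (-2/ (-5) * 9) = 2358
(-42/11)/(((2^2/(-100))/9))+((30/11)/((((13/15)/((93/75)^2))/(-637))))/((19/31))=-21786912/5225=-4169.74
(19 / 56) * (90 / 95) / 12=3 / 112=0.03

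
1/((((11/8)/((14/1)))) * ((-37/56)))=-6272/407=-15.41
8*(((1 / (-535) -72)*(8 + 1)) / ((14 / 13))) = -2575404 / 535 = -4813.84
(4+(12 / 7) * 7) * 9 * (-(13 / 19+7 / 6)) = -5064 / 19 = -266.53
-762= -762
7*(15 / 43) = 105 / 43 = 2.44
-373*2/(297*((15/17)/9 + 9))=-6341/22968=-0.28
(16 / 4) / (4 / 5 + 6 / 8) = 2.58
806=806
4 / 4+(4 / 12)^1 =4 / 3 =1.33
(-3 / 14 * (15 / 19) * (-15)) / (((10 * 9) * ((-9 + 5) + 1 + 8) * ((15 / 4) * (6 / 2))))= 1 / 1995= 0.00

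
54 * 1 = 54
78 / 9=26 / 3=8.67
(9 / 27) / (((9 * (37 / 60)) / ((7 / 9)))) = 140 / 2997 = 0.05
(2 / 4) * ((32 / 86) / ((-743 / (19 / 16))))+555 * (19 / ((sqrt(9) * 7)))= 224601337 / 447286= 502.14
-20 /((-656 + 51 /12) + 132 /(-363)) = 0.03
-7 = -7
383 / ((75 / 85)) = 6511 / 15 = 434.07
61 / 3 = 20.33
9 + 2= 11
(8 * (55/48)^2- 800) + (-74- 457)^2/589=-52719107/169632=-310.79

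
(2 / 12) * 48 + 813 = 821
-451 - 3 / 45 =-6766 / 15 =-451.07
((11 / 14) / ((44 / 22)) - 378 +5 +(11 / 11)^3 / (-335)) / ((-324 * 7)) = 3495083 / 21273840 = 0.16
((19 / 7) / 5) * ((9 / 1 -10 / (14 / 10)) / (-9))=-247 / 2205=-0.11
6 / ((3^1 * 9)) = 2 / 9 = 0.22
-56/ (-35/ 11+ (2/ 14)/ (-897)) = 483483/ 27472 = 17.60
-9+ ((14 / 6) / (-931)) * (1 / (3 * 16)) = -172369 / 19152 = -9.00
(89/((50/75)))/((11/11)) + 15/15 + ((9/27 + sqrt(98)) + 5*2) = 7*sqrt(2) + 869/6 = 154.73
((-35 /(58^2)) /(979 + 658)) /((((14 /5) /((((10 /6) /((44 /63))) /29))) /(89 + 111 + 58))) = -338625 /7026763568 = -0.00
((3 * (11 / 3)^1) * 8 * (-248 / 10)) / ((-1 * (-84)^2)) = 682 / 2205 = 0.31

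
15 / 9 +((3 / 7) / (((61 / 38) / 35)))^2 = 993305 / 11163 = 88.98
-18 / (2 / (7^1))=-63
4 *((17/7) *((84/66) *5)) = 680/11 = 61.82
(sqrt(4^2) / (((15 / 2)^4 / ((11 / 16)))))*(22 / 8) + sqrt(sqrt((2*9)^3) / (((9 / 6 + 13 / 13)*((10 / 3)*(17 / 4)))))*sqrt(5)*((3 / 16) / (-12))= -9*2^(3 / 4)*sqrt(85) / 2720 + 121 / 50625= -0.05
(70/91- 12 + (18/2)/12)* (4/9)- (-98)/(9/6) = 7099/117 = 60.68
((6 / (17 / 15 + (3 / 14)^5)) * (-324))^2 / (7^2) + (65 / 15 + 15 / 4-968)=59270147472666003529 / 1003935133228908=59037.83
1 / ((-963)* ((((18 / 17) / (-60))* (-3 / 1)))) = -170 / 8667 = -0.02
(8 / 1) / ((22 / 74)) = 296 / 11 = 26.91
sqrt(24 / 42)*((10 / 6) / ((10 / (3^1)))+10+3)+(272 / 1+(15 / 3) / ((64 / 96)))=27*sqrt(7) / 7+559 / 2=289.71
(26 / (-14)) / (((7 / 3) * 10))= -39 / 490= -0.08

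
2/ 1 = 2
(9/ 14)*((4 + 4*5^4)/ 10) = 5634/ 35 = 160.97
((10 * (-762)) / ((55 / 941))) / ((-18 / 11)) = 239014 / 3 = 79671.33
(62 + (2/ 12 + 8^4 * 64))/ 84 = 1573237/ 504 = 3121.50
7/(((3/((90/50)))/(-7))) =-147/5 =-29.40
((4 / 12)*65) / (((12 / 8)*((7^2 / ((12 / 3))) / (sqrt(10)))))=520*sqrt(10) / 441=3.73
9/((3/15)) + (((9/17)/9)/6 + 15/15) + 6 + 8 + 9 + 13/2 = 3851/51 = 75.51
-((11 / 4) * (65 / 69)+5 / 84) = -1280 / 483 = -2.65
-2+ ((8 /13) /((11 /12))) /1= -190 /143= -1.33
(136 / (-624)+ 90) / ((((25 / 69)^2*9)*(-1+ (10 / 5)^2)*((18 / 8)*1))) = 7409174 / 658125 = 11.26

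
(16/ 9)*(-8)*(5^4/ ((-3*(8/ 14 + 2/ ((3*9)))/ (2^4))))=4480000/ 61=73442.62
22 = 22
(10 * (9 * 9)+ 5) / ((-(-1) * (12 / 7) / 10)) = 28525 / 6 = 4754.17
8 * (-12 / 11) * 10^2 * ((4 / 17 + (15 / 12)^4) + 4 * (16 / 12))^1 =-2614475 / 374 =-6990.57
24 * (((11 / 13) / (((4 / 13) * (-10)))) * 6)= -198 / 5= -39.60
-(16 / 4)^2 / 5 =-16 / 5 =-3.20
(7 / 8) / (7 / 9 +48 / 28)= 441 / 1256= 0.35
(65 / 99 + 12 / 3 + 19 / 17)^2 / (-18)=-47219762 / 25492401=-1.85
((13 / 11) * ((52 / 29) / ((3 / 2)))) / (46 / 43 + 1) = 58136 / 85173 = 0.68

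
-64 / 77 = -0.83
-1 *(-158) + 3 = 161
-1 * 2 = -2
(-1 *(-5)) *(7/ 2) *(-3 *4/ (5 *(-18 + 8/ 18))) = 2.39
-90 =-90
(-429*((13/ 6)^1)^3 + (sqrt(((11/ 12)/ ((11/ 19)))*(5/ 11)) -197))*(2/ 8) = -328355/ 288 + sqrt(3135)/ 264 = -1139.91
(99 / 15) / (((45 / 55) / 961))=116281 / 15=7752.07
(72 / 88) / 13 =9 / 143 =0.06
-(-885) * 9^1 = 7965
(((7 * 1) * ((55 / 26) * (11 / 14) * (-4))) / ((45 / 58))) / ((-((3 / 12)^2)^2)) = 15355.62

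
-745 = -745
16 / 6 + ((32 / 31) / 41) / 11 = 111944 / 41943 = 2.67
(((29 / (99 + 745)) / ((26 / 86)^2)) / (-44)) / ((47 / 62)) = -1662251 / 147485624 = -0.01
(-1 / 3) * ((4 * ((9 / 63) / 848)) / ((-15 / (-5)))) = -1 / 13356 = -0.00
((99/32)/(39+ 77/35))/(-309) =-165/678976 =-0.00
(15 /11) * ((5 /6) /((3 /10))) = 125 /33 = 3.79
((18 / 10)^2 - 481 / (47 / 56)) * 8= -5356744 / 1175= -4558.93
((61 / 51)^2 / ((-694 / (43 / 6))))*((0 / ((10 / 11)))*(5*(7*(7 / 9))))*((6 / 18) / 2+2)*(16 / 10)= 0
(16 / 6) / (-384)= -1 / 144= -0.01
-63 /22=-2.86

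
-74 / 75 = -0.99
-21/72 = -7/24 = -0.29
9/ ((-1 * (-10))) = 9/ 10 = 0.90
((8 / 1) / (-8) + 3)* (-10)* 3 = -60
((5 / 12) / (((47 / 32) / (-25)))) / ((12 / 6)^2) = -250 / 141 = -1.77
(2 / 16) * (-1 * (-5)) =5 / 8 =0.62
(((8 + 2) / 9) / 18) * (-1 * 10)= -50 / 81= -0.62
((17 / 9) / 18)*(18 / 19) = 17 / 171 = 0.10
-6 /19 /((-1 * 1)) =6 /19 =0.32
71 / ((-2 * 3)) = -11.83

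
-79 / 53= -1.49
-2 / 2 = -1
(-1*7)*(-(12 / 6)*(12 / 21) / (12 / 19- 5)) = -152 / 83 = -1.83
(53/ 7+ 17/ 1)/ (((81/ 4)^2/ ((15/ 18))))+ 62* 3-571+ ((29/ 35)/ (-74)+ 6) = -19319054837/ 50978970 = -378.96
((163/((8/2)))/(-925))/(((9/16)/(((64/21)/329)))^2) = -42729472/3576491003925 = -0.00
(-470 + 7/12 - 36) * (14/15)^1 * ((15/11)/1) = -42455/66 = -643.26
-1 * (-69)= 69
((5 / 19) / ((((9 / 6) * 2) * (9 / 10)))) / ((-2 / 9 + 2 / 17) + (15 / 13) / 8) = 88400 / 35967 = 2.46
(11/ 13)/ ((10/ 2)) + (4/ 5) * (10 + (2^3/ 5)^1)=3071/ 325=9.45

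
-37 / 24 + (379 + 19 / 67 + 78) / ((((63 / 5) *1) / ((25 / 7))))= 128.07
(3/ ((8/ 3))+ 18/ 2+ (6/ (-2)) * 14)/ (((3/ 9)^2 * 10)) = -459/ 16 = -28.69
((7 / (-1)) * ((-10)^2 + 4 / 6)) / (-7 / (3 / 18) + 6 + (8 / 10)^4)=660625 / 33366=19.80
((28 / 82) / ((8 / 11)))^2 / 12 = 5929 / 322752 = 0.02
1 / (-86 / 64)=-32 / 43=-0.74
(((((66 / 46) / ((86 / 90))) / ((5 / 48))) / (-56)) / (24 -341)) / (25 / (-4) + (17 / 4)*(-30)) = -7128 / 1174106185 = -0.00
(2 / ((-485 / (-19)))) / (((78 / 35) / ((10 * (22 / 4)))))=7315 / 3783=1.93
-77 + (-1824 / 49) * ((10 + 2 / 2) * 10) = -204413 / 49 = -4171.69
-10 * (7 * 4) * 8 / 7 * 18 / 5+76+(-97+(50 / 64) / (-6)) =-225241 / 192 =-1173.13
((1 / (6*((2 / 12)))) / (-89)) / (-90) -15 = -120149 / 8010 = -15.00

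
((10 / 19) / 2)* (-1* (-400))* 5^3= 250000 / 19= 13157.89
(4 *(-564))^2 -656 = 5088880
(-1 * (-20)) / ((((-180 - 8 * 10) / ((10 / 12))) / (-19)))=95 / 78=1.22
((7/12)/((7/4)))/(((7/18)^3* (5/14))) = 3888/245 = 15.87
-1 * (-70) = 70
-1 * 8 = -8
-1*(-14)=14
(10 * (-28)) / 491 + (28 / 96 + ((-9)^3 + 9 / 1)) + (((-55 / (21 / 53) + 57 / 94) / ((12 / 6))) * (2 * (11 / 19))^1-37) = -61676344573 / 73661784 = -837.29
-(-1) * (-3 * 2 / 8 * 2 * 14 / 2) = -21 / 2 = -10.50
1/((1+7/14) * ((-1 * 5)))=-2/15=-0.13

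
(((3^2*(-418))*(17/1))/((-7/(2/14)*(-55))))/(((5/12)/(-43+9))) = 2372112/1225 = 1936.42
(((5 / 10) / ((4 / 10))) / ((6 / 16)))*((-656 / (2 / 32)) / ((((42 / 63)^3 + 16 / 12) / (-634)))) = 149725440 / 11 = 13611403.64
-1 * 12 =-12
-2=-2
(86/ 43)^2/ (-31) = -4/ 31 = -0.13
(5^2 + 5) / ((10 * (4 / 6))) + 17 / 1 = 43 / 2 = 21.50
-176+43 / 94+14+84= -7289 / 94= -77.54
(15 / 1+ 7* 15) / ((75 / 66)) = 528 / 5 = 105.60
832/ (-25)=-832/ 25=-33.28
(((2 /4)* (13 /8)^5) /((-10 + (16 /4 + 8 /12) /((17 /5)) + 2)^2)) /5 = 33813 /1310720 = 0.03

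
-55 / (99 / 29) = -145 / 9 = -16.11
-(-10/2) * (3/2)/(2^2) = 15/8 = 1.88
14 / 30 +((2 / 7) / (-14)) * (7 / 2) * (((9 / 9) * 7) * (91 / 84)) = -3 / 40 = -0.08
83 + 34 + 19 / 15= 1774 / 15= 118.27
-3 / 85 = -0.04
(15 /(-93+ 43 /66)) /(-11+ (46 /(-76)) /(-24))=180576 /12200971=0.01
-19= -19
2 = 2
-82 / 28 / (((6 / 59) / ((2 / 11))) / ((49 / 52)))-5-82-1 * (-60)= -109597 / 3432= -31.93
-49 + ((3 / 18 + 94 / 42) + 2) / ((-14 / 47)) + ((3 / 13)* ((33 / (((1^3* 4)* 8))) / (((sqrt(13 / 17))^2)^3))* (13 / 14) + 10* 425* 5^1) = 437916008063 / 20669376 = 21186.71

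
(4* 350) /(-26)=-700 /13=-53.85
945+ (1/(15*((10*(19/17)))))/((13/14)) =17506244/18525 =945.01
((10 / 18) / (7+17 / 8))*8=0.49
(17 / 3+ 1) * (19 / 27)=380 / 81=4.69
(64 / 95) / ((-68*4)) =-4 / 1615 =-0.00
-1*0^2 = 0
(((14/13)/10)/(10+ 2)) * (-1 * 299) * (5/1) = -161/12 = -13.42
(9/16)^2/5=0.06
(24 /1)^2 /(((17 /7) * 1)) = 4032 /17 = 237.18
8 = 8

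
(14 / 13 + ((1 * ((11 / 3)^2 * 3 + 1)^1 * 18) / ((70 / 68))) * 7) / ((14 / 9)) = 1480131 / 455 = 3253.04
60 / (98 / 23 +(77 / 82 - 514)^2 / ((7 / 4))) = 16238460 / 40710441109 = 0.00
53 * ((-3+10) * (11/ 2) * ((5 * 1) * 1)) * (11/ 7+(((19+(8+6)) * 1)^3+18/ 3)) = 366724490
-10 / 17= -0.59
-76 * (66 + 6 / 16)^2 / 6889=-5357259 / 110224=-48.60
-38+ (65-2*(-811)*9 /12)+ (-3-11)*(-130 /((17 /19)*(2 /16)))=595559 /34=17516.44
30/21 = 10/7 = 1.43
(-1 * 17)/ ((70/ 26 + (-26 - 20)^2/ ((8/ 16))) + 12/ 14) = -1547/ 385435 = -0.00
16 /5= 3.20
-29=-29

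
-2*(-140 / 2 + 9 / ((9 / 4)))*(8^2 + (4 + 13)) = 10692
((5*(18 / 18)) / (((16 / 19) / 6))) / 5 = 57 / 8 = 7.12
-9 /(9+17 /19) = -171 /188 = -0.91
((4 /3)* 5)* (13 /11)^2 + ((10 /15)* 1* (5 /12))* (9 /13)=89695 /9438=9.50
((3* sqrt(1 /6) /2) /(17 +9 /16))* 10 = 0.35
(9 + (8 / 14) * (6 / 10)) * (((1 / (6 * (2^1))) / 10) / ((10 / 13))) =1417 / 14000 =0.10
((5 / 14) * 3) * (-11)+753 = 10377 / 14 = 741.21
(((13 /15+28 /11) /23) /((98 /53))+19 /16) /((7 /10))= 3771857 /2082696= 1.81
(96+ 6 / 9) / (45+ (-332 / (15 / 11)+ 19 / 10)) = -2900 / 5897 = -0.49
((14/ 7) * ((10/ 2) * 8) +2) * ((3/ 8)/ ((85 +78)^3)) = 123/ 17322988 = 0.00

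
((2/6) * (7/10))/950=0.00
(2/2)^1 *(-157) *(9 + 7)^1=-2512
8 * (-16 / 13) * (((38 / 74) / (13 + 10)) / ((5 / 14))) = -34048 / 55315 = -0.62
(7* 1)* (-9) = -63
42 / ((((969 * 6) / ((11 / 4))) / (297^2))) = 2264031 / 1292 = 1752.35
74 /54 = 37 /27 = 1.37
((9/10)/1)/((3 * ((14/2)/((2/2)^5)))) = 3/70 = 0.04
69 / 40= 1.72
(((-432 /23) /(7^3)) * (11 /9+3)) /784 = -114 /386561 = -0.00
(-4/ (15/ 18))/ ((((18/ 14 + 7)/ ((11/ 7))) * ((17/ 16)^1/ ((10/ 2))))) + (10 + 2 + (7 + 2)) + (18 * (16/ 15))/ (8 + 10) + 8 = 190663/ 7395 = 25.78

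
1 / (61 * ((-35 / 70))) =-2 / 61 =-0.03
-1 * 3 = -3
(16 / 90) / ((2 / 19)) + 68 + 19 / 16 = 51031 / 720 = 70.88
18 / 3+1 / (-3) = 17 / 3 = 5.67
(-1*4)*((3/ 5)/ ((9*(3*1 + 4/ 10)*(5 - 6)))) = 4/ 51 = 0.08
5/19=0.26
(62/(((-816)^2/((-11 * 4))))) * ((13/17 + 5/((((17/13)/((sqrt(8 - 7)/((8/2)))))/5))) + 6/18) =-408859/16979328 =-0.02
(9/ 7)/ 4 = 9/ 28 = 0.32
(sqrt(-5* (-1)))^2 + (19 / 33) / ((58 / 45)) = 3475 / 638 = 5.45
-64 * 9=-576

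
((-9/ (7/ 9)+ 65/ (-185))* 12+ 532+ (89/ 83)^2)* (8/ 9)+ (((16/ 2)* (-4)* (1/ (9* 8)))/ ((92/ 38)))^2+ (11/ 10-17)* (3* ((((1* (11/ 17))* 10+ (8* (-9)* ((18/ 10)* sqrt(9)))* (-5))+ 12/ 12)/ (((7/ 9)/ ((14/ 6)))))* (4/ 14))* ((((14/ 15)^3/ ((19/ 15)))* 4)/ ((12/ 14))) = -29466390485605918772/ 123472194324885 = -238647.99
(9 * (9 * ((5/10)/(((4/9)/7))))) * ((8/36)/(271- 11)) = 567/1040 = 0.55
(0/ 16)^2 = 0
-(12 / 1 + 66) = -78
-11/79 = -0.14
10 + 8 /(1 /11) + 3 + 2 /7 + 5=106.29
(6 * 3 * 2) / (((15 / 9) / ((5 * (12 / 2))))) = 648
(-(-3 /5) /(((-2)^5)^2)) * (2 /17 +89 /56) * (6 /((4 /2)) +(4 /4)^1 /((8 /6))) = 14625 /3899392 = 0.00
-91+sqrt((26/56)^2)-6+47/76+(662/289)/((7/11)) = -3548415/38437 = -92.32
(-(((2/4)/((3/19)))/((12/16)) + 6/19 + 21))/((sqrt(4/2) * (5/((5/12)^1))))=-4367 * sqrt(2)/4104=-1.50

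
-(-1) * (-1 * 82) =-82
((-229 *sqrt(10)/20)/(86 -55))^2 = 52441/38440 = 1.36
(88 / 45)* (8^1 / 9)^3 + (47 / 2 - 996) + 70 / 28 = -31775794 / 32805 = -968.63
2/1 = 2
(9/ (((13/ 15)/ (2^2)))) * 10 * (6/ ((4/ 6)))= 48600/ 13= 3738.46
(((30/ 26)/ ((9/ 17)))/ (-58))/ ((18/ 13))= -85/ 3132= -0.03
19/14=1.36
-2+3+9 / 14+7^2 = 709 / 14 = 50.64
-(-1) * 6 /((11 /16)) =96 /11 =8.73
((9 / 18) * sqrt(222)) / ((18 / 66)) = 11 * sqrt(222) / 6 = 27.32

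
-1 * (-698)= 698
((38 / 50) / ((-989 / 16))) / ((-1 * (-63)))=-304 / 1557675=-0.00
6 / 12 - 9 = -17 / 2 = -8.50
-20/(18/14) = -140/9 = -15.56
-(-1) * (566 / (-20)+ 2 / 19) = -5357 / 190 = -28.19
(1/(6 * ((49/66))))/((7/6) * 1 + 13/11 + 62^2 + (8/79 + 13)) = 57354/986035379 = 0.00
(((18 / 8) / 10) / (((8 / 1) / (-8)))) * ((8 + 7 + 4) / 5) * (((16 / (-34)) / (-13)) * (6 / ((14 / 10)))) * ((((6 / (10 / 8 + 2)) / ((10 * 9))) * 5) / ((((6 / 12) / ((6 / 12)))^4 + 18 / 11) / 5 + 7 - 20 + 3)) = 15048 / 10477831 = 0.00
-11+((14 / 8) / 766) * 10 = -16817 / 1532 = -10.98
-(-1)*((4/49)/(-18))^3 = -8/85766121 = -0.00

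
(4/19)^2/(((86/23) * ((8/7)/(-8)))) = -1288/15523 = -0.08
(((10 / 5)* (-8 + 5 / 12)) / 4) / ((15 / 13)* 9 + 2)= -169 / 552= -0.31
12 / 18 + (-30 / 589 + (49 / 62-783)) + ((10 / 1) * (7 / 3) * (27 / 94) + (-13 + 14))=-128541883 / 166098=-773.89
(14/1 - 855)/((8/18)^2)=-68121/16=-4257.56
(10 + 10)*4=80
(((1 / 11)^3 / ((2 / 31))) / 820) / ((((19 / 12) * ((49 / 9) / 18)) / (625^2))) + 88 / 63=5935339609 / 457250409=12.98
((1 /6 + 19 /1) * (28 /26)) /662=805 /25818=0.03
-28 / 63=-4 / 9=-0.44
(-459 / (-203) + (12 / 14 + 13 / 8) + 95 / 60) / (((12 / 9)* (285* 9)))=30823 / 16662240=0.00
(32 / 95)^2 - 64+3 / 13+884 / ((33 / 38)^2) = 141631791443 / 127766925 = 1108.52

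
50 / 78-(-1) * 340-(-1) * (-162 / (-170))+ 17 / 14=15909731 / 46410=342.81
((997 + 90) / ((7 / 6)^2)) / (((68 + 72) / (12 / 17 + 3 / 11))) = 1790289 / 320705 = 5.58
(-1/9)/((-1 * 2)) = 1/18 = 0.06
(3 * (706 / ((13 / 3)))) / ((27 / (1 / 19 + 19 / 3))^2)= 7195552 / 263169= 27.34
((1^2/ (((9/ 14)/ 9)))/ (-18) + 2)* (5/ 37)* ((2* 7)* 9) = 770/ 37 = 20.81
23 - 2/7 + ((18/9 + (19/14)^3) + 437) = 464.21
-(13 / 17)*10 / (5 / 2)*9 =-468 / 17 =-27.53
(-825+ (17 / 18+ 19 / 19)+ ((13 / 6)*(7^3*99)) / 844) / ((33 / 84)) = -78256759 / 41778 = -1873.16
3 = 3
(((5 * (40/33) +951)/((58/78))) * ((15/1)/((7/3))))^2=341364608363025/4986289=68460654.48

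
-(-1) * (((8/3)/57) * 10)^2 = 6400/29241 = 0.22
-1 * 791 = -791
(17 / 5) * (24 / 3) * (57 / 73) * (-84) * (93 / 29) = -60558624 / 10585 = -5721.17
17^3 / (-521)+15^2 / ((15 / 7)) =49792 / 521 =95.57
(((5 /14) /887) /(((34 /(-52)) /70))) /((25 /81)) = -2106 /15079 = -0.14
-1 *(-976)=976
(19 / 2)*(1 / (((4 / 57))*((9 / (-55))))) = -827.29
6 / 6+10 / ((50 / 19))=24 / 5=4.80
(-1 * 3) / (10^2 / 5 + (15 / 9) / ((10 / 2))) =-9 / 61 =-0.15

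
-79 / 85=-0.93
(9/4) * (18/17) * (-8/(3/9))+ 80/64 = -3803/68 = -55.93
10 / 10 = 1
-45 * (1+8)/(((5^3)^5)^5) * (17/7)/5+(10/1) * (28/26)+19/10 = 61034017805592678806991813189597451128065586090087854823/4817499887508833178451084222615463659167289733886718750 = 12.67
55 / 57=0.96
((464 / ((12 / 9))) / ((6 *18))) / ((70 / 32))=464 / 315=1.47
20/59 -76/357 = 0.13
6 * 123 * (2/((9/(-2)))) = -328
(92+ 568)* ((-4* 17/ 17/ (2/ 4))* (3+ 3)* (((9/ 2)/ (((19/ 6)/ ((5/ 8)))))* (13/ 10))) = -694980/ 19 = -36577.89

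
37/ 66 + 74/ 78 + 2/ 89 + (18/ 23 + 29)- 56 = -43355953/ 1756326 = -24.69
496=496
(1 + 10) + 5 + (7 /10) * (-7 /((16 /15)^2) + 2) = 13.09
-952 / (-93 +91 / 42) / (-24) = -238 / 545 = -0.44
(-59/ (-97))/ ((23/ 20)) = 1180/ 2231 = 0.53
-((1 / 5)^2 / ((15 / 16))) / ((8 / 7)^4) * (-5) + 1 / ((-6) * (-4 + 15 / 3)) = -0.04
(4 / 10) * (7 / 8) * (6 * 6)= 63 / 5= 12.60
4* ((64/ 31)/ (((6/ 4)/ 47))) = 24064/ 93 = 258.75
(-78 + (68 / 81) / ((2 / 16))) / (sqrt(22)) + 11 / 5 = 11 / 5-2887 * sqrt(22) / 891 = -13.00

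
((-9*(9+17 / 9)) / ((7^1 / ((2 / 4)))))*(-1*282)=1974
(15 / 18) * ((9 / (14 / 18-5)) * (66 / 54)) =-165 / 76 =-2.17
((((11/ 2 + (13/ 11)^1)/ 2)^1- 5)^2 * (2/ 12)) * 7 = 3.21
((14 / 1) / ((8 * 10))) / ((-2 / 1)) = -7 / 80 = -0.09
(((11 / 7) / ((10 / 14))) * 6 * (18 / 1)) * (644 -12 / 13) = 1986336 / 13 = 152795.08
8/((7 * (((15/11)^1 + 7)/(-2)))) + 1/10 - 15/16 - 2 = -40067/12880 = -3.11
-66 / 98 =-33 / 49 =-0.67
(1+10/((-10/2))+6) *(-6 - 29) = -175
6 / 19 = 0.32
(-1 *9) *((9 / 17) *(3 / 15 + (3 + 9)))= -4941 / 85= -58.13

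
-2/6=-1/3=-0.33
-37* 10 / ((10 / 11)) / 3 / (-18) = 407 / 54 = 7.54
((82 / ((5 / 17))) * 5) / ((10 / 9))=6273 / 5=1254.60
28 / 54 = 14 / 27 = 0.52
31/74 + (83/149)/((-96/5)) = 206357/529248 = 0.39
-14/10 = -7/5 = -1.40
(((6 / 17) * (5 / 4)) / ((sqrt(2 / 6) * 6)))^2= 75 / 4624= 0.02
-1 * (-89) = 89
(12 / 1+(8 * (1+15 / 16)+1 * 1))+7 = 71 / 2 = 35.50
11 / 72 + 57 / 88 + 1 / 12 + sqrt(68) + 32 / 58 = 8243 / 5742 + 2*sqrt(17) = 9.68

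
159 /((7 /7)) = 159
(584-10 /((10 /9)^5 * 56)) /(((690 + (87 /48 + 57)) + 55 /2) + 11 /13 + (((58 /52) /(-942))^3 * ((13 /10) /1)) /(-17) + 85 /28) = 98156892310970817753 /131156308740568105375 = 0.75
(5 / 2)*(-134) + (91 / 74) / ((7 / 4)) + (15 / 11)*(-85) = -183234 / 407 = -450.21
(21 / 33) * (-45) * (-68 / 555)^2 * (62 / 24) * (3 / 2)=-125426 / 75295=-1.67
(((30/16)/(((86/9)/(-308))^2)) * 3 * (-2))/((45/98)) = -47064402/1849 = -25453.98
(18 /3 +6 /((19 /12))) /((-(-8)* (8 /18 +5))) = 837 /3724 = 0.22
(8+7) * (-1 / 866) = -15 / 866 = -0.02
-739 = -739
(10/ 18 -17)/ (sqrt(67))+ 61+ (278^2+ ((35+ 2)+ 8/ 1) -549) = 76841 -148 * sqrt(67)/ 603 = 76838.99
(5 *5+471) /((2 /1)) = 248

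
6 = 6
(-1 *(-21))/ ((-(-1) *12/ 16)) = 28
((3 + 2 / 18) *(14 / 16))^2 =2401 / 324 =7.41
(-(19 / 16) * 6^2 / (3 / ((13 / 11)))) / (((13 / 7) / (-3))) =1197 / 44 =27.20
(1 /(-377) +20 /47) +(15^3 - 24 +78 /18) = 178381933 /53157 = 3355.76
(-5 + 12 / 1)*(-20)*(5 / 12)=-175 / 3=-58.33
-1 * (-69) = 69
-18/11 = -1.64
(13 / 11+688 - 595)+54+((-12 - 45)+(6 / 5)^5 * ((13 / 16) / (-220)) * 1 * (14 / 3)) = 91.14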